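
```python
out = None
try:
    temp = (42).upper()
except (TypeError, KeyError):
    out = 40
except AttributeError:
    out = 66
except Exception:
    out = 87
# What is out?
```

Step-by-step execution trace:
1. `temp = (42).upper()` raises AttributeError.
2. `except (TypeError, KeyError)` does not match AttributeError; skipped.
3. `except AttributeError` matches (exact type match) → out = 66.
4. `except Exception` is not reached.
Result: 66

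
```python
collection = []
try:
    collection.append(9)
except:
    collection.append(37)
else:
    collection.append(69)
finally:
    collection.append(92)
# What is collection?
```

Step-by-step execution trace:
1. try: `collection.append(9)` → collection = [9]. No exception raised.
2. `except` is skipped.
3. `else` runs: `collection.append(69)` → collection = [9, 69].
4. `finally` always runs: `collection.append(92)` → collection = [9, 69, 92].
Result: [9, 69, 92]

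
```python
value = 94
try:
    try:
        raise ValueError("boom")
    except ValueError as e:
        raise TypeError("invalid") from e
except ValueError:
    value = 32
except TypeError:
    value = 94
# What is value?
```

Step-by-step execution trace:
1. Inner try raises ValueError; inner `except ValueError as e` catches it.
2. `raise TypeError(...) from e` raises TypeError (ValueError is attached as __cause__, but only TypeError is active).
3. Outer `except ValueError` does not match TypeError; skipped.
4. Outer `except TypeError` matches → value = 94.
Result: 94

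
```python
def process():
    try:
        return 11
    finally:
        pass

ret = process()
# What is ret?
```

Step-by-step execution trace:
1. `process()` enters try: `return 11` sets pending return value 11.
2. Before returning, `finally: pass` runs (no effect).
3. process() returns 11 → ret = 11.
Result: 11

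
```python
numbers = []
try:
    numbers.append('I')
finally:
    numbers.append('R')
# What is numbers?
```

Step-by-step execution trace:
1. try: `numbers.append('I')` → numbers = ['I'].
2. The try body completes without raising.
3. finally always runs: `numbers.append('R')` → numbers = ['I', 'R'].
Result: ['I', 'R']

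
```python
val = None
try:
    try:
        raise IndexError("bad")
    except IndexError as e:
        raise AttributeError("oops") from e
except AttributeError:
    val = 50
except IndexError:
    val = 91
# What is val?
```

Step-by-step execution trace:
1. Inner try raises IndexError; inner `except IndexError as e` catches it.
2. `raise AttributeError(...) from e` raises AttributeError (IndexError is attached as __cause__, but only AttributeError is active).
3. Outer `except AttributeError` matches → val = 50.
4. `except IndexError` is not reached.
Result: 50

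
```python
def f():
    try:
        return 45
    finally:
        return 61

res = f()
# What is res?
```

Step-by-step execution trace:
1. `f()` enters try: `return 45` sets pending return value 45.
2. Before returning, `finally: return 61` runs and overrides the pending return.
3. f() returns 61 → res = 61.
Result: 61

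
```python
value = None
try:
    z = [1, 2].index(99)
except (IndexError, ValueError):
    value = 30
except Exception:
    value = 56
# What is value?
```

Step-by-step execution trace:
1. `z = [1, 2].index(99)` raises ValueError.
2. `except (IndexError, ValueError)` matches (ValueError is in the tuple) → value = 30.
3. `except Exception` is not reached.
Result: 30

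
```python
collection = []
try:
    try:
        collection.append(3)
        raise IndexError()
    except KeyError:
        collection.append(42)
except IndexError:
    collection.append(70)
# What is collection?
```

Step-by-step execution trace:
1. Inner try: `collection.append(3)` → collection = [3].
2. `raise IndexError()` raises IndexError.
3. Inner `except KeyError` does not match IndexError; exception propagates to outer try.
4. Outer `except IndexError` matches → `collection.append(70)` → collection = [3, 70].
Result: [3, 70]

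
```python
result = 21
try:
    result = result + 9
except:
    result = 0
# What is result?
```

Step-by-step execution trace:
1. result starts at 21.
2. try: `result = result + 9` → result = 30. No exception raised.
3. `except` is skipped.
Result: 30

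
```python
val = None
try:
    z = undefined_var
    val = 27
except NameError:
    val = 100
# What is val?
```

Step-by-step execution trace:
1. `z = undefined_var` raises NameError.
2. `val = 27` is not reached.
3. `except NameError` matches → val = 100.
Result: 100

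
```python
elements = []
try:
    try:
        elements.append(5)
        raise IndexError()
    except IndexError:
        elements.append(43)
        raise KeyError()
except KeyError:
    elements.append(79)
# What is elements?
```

Step-by-step execution trace:
1. Inner try: `elements.append(5)` → elements = [5].
2. `raise IndexError()` raises IndexError.
3. Inner `except IndexError` matches → `elements.append(43)` → elements = [5, 43].
4. `raise KeyError()` raises KeyError; propagates to outer try.
5. Outer `except KeyError` matches → `elements.append(79)` → elements = [5, 43, 79].
Result: [5, 43, 79]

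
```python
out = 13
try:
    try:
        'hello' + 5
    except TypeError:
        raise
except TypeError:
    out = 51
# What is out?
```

Step-by-step execution trace:
1. Inner try: `'hello' + 5` raises TypeError.
2. Inner `except TypeError` matches; bare `raise` re-raises the same TypeError.
3. Outer `except TypeError` matches → out = 51.
Result: 51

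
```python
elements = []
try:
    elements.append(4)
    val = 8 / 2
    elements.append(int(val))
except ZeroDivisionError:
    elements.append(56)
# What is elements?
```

Step-by-step execution trace:
1. try: `elements.append(4)` → elements = [4].
2. `val = 8 / 2` → val = 4.0. No exception raised.
3. `elements.append(int(val))` → elements = [4, 4].
4. `except ZeroDivisionError` is skipped (no exception was raised).
Result: [4, 4]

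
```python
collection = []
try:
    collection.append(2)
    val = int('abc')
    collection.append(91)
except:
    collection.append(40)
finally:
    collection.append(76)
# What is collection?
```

Step-by-step execution trace:
1. try: `collection.append(2)` → collection = [2].
2. `val = int('abc')` raises ValueError; `collection.append(91)` is not reached.
3. bare `except` matches → `collection.append(40)` → collection = [2, 40].
4. finally always runs: `collection.append(76)` → collection = [2, 40, 76].
Result: [2, 40, 76]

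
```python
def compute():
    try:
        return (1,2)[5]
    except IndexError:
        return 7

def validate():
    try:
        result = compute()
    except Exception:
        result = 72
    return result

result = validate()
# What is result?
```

Step-by-step execution trace:
1. `validate()` calls `compute()`.
2. In compute: `(1,2)[5]` raises IndexError; `except IndexError` catches it → returns 7.
3. In validate: `result = compute()` → result = 7. No exception reaches validate.
4. `except Exception` is skipped; validate returns 7.
5. result = 7.
Result: 7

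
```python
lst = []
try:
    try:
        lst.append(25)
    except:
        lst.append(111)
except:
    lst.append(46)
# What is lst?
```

Step-by-step execution trace:
1. Inner try: `lst.append(25)` → lst = [25]. No exception raised.
2. Inner `except` is skipped.
3. Inner try completes normally; outer `except` is skipped.
Result: [25]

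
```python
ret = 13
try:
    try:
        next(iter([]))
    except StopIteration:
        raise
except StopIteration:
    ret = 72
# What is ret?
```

Step-by-step execution trace:
1. Inner try: `next(iter([]))` raises StopIteration.
2. Inner `except StopIteration` matches; bare `raise` re-raises the same StopIteration.
3. Outer `except StopIteration` matches → ret = 72.
Result: 72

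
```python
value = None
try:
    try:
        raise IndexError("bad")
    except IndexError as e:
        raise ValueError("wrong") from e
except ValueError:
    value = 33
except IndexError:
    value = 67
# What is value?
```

Step-by-step execution trace:
1. Inner try raises IndexError; inner `except IndexError as e` catches it.
2. `raise ValueError(...) from e` raises ValueError (IndexError is attached as __cause__, but only ValueError is active).
3. Outer `except ValueError` matches → value = 33.
4. `except IndexError` is not reached.
Result: 33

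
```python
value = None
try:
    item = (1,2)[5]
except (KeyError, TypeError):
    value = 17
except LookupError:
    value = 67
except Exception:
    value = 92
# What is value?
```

Step-by-step execution trace:
1. `item = (1,2)[5]` raises IndexError.
2. `except (KeyError, TypeError)` does not match IndexError; skipped.
3. `except LookupError` matches (IndexError is a subclass of LookupError) → value = 67.
4. `except Exception` is not reached.
Result: 67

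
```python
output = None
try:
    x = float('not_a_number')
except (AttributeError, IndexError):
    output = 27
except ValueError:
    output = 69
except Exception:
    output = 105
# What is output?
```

Step-by-step execution trace:
1. `x = float('not_a_number')` raises ValueError.
2. `except (AttributeError, IndexError)` does not match ValueError; skipped.
3. `except ValueError` matches (exact type match) → output = 69.
4. `except Exception` is not reached.
Result: 69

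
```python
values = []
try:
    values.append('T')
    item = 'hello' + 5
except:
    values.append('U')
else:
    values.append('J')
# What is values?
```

Step-by-step execution trace:
1. try: `values.append('T')` → values = ['T'].
2. `item = 'hello' + 5` raises TypeError.
3. bare `except` matches → `values.append('U')` → values = ['T', 'U'].
4. `else` is skipped (an exception was raised).
Result: ['T', 'U']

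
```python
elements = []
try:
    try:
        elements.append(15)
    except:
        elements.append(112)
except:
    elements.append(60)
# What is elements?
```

Step-by-step execution trace:
1. Inner try: `elements.append(15)` → elements = [15]. No exception raised.
2. Inner `except` is skipped.
3. Inner try completes normally; outer `except` is skipped.
Result: [15]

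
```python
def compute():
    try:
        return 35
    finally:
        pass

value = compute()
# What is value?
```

Step-by-step execution trace:
1. `compute()` enters try: `return 35` sets pending return value 35.
2. Before returning, `finally: pass` runs (no effect).
3. compute() returns 35 → value = 35.
Result: 35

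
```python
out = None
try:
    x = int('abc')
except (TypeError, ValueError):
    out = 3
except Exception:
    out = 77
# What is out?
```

Step-by-step execution trace:
1. `x = int('abc')` raises ValueError.
2. `except (TypeError, ValueError)` matches (ValueError is in the tuple) → out = 3.
3. `except Exception` is not reached.
Result: 3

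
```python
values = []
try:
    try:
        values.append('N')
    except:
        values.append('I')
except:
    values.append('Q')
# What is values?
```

Step-by-step execution trace:
1. Inner try: `values.append('N')` → values = ['N']. No exception raised.
2. Inner `except` is skipped.
3. Inner try completes normally; outer `except` is skipped.
Result: ['N']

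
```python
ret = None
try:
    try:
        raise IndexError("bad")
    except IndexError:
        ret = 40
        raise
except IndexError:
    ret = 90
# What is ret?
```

Step-by-step execution trace:
1. Inner try: `raise IndexError("bad")` raises IndexError.
2. Inner `except IndexError` matches → ret = 40.
3. bare `raise` re-raises the same IndexError.
4. Outer `except IndexError` matches → ret = 90.
Result: 90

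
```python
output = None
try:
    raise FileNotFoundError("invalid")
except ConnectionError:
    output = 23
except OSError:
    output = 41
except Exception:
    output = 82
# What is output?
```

Step-by-step execution trace:
1. `raise FileNotFoundError(...)` raises FileNotFoundError.
2. `except ConnectionError` does not match (FileNotFoundError is not a subclass of ConnectionError); skipped.
3. `except OSError` matches (FileNotFoundError is a subclass of OSError) → output = 41.
4. `except Exception` is not reached.
Result: 41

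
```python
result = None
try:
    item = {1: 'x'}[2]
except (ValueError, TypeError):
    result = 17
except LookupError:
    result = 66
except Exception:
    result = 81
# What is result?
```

Step-by-step execution trace:
1. `item = {1: 'x'}[2]` raises KeyError.
2. `except (ValueError, TypeError)` does not match KeyError; skipped.
3. `except LookupError` matches (KeyError is a subclass of LookupError) → result = 66.
4. `except Exception` is not reached.
Result: 66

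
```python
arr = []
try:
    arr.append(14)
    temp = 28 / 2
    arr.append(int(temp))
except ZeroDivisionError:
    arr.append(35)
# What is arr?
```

Step-by-step execution trace:
1. try: `arr.append(14)` → arr = [14].
2. `temp = 28 / 2` → temp = 14.0. No exception raised.
3. `arr.append(int(temp))` → arr = [14, 14].
4. `except ZeroDivisionError` is skipped (no exception was raised).
Result: [14, 14]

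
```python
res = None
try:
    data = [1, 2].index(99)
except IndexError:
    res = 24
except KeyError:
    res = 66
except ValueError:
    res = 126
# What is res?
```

Step-by-step execution trace:
1. `data = [1, 2].index(99)` raises ValueError.
2. `except IndexError` does not match ValueError; skipped.
3. `except KeyError` does not match ValueError; skipped.
4. `except ValueError` matches → res = 126.
Result: 126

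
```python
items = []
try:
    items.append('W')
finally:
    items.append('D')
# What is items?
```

Step-by-step execution trace:
1. try: `items.append('W')` → items = ['W'].
2. The try body completes without raising.
3. finally always runs: `items.append('D')` → items = ['W', 'D'].
Result: ['W', 'D']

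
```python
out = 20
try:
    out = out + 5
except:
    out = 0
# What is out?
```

Step-by-step execution trace:
1. out starts at 20.
2. try: `out = out + 5` → out = 25. No exception raised.
3. `except` is skipped.
Result: 25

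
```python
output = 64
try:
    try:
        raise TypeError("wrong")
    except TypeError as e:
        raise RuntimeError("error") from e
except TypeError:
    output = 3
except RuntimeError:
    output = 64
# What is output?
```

Step-by-step execution trace:
1. Inner try raises TypeError; inner `except TypeError as e` catches it.
2. `raise RuntimeError(...) from e` raises RuntimeError (TypeError is attached as __cause__, but only RuntimeError is active).
3. Outer `except TypeError` does not match RuntimeError; skipped.
4. Outer `except RuntimeError` matches → output = 64.
Result: 64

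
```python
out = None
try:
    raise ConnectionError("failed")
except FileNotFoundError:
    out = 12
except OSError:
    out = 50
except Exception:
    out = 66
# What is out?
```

Step-by-step execution trace:
1. `raise ConnectionError(...)` raises ConnectionError.
2. `except FileNotFoundError` does not match (ConnectionError is not a subclass of FileNotFoundError); skipped.
3. `except OSError` matches (ConnectionError is a subclass of OSError) → out = 50.
4. `except Exception` is not reached.
Result: 50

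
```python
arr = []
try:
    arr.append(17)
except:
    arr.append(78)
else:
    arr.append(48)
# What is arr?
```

Step-by-step execution trace:
1. try: `arr.append(17)` → arr = [17]. No exception raised.
2. `except` is skipped.
3. `else` runs (try completed without exception): `arr.append(48)` → arr = [17, 48].
Result: [17, 48]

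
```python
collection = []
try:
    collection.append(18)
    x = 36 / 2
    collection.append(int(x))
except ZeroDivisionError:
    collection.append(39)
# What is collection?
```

Step-by-step execution trace:
1. try: `collection.append(18)` → collection = [18].
2. `x = 36 / 2` → x = 18.0. No exception raised.
3. `collection.append(int(x))` → collection = [18, 18].
4. `except ZeroDivisionError` is skipped (no exception was raised).
Result: [18, 18]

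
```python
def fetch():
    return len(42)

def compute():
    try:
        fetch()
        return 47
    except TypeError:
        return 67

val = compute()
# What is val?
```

Step-by-step execution trace:
1. `compute()` calls `fetch()`.
2. `fetch()` evaluates `len(42)`, which raises TypeError; it propagates to the caller.
3. `return 47` is not reached.
4. `except TypeError` in compute matches → returns 67.
5. val = 67.
Result: 67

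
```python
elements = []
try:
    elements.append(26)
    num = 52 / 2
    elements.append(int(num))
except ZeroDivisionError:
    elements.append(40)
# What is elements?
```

Step-by-step execution trace:
1. try: `elements.append(26)` → elements = [26].
2. `num = 52 / 2` → num = 26.0. No exception raised.
3. `elements.append(int(num))` → elements = [26, 26].
4. `except ZeroDivisionError` is skipped (no exception was raised).
Result: [26, 26]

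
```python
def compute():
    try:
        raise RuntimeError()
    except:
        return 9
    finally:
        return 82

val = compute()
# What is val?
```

Step-by-step execution trace:
1. `compute()` enters try: `raise RuntimeError()` raises RuntimeError.
2. bare `except` matches → `return 9` sets pending return value 9.
3. Before returning, `finally: return 82` runs and overrides the pending return.
4. compute() returns 82 → val = 82.
Result: 82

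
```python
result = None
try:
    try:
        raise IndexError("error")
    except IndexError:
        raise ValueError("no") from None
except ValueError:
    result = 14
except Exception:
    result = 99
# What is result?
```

Step-by-step execution trace:
1. Inner try raises IndexError; inner `except IndexError` catches it.
2. `raise ValueError(...) from None` raises ValueError (from None suppresses __context__, but the active exception is still ValueError).
3. Outer `except ValueError` matches → result = 14.
4. `except Exception` is not reached.
Result: 14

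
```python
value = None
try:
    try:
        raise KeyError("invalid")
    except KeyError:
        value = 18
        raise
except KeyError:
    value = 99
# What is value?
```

Step-by-step execution trace:
1. Inner try: `raise KeyError("invalid")` raises KeyError.
2. Inner `except KeyError` matches → value = 18.
3. bare `raise` re-raises the same KeyError.
4. Outer `except KeyError` matches → value = 99.
Result: 99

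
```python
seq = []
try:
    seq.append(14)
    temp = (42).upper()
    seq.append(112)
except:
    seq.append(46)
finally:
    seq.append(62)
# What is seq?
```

Step-by-step execution trace:
1. try: `seq.append(14)` → seq = [14].
2. `temp = (42).upper()` raises AttributeError; `seq.append(112)` is not reached.
3. bare `except` matches → `seq.append(46)` → seq = [14, 46].
4. finally always runs: `seq.append(62)` → seq = [14, 46, 62].
Result: [14, 46, 62]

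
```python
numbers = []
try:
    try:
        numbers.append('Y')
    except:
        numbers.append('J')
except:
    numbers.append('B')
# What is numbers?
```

Step-by-step execution trace:
1. Inner try: `numbers.append('Y')` → numbers = ['Y']. No exception raised.
2. Inner `except` is skipped.
3. Inner try completes normally; outer `except` is skipped.
Result: ['Y']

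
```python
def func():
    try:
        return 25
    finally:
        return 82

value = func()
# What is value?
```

Step-by-step execution trace:
1. `func()` enters try: `return 25` sets pending return value 25.
2. Before returning, `finally: return 82` runs and overrides the pending return.
3. func() returns 82 → value = 82.
Result: 82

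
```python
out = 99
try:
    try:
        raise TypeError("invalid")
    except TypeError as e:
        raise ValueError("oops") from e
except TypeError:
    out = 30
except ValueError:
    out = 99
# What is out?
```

Step-by-step execution trace:
1. Inner try raises TypeError; inner `except TypeError as e` catches it.
2. `raise ValueError(...) from e` raises ValueError (TypeError is attached as __cause__, but only ValueError is active).
3. Outer `except TypeError` does not match ValueError; skipped.
4. Outer `except ValueError` matches → out = 99.
Result: 99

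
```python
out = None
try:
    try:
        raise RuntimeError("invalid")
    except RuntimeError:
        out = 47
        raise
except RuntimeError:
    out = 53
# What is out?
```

Step-by-step execution trace:
1. Inner try: `raise RuntimeError("invalid")` raises RuntimeError.
2. Inner `except RuntimeError` matches → out = 47.
3. bare `raise` re-raises the same RuntimeError.
4. Outer `except RuntimeError` matches → out = 53.
Result: 53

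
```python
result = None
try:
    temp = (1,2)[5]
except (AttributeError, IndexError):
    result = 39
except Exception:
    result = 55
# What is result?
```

Step-by-step execution trace:
1. `temp = (1,2)[5]` raises IndexError.
2. `except (AttributeError, IndexError)` matches (IndexError is in the tuple) → result = 39.
3. `except Exception` is not reached.
Result: 39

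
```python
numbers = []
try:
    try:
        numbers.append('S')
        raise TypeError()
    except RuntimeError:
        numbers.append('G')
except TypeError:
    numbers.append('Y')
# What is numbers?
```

Step-by-step execution trace:
1. Inner try: `numbers.append('S')` → numbers = ['S'].
2. `raise TypeError()` raises TypeError.
3. Inner `except RuntimeError` does not match TypeError; exception propagates to outer try.
4. Outer `except TypeError` matches → `numbers.append('Y')` → numbers = ['S', 'Y'].
Result: ['S', 'Y']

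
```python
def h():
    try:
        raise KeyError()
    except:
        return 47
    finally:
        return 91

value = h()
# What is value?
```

Step-by-step execution trace:
1. `h()` enters try: `raise KeyError()` raises KeyError.
2. bare `except` matches → `return 47` sets pending return value 47.
3. Before returning, `finally: return 91` runs and overrides the pending return.
4. h() returns 91 → value = 91.
Result: 91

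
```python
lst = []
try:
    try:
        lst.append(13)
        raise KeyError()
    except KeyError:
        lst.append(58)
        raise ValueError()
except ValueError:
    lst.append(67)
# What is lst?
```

Step-by-step execution trace:
1. Inner try: `lst.append(13)` → lst = [13].
2. `raise KeyError()` raises KeyError.
3. Inner `except KeyError` matches → `lst.append(58)` → lst = [13, 58].
4. `raise ValueError()` raises ValueError; propagates to outer try.
5. Outer `except ValueError` matches → `lst.append(67)` → lst = [13, 58, 67].
Result: [13, 58, 67]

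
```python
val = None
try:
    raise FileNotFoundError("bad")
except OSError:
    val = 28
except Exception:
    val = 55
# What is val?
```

Step-by-step execution trace:
1. `raise FileNotFoundError(...)` raises FileNotFoundError.
2. `except OSError` matches (FileNotFoundError is a subclass of OSError) → val = 28.
3. `except Exception` is not reached.
Result: 28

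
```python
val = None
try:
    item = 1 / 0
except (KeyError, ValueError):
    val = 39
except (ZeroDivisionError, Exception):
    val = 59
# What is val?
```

Step-by-step execution trace:
1. `item = 1 / 0` raises ZeroDivisionError.
2. `except (KeyError, ValueError)` does not match ZeroDivisionError; skipped.
3. `except (ZeroDivisionError, Exception)` matches (ZeroDivisionError is in the tuple) → val = 59.
Result: 59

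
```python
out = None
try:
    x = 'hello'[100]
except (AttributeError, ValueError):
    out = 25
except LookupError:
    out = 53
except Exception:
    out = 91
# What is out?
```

Step-by-step execution trace:
1. `x = 'hello'[100]` raises IndexError.
2. `except (AttributeError, ValueError)` does not match IndexError; skipped.
3. `except LookupError` matches (IndexError is a subclass of LookupError) → out = 53.
4. `except Exception` is not reached.
Result: 53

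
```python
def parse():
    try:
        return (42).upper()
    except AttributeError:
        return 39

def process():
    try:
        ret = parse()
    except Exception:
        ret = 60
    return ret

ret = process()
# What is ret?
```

Step-by-step execution trace:
1. `process()` calls `parse()`.
2. In parse: `(42).upper()` raises AttributeError; `except AttributeError` catches it → returns 39.
3. In process: `ret = parse()` → ret = 39. No exception reaches process.
4. `except Exception` is skipped; process returns 39.
5. ret = 39.
Result: 39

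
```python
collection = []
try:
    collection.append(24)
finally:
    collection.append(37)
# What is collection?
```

Step-by-step execution trace:
1. try: `collection.append(24)` → collection = [24].
2. The try body completes without raising.
3. finally always runs: `collection.append(37)` → collection = [24, 37].
Result: [24, 37]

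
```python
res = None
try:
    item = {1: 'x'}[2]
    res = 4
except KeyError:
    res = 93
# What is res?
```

Step-by-step execution trace:
1. `item = {1: 'x'}[2]` raises KeyError.
2. `res = 4` is not reached.
3. `except KeyError` matches → res = 93.
Result: 93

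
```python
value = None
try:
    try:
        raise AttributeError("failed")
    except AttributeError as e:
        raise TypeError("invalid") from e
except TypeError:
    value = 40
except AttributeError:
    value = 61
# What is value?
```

Step-by-step execution trace:
1. Inner try raises AttributeError; inner `except AttributeError as e` catches it.
2. `raise TypeError(...) from e` raises TypeError (AttributeError is attached as __cause__, but only TypeError is active).
3. Outer `except TypeError` matches → value = 40.
4. `except AttributeError` is not reached.
Result: 40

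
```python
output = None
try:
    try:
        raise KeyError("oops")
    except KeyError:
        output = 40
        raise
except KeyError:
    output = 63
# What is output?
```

Step-by-step execution trace:
1. Inner try: `raise KeyError("oops")` raises KeyError.
2. Inner `except KeyError` matches → output = 40.
3. bare `raise` re-raises the same KeyError.
4. Outer `except KeyError` matches → output = 63.
Result: 63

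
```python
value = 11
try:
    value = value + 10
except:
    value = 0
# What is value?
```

Step-by-step execution trace:
1. value starts at 11.
2. try: `value = value + 10` → value = 21. No exception raised.
3. `except` is skipped.
Result: 21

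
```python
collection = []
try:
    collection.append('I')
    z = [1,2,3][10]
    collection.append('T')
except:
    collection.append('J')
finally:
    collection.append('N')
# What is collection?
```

Step-by-step execution trace:
1. try: `collection.append('I')` → collection = ['I'].
2. `z = [1,2,3][10]` raises IndexError; `collection.append('T')` is not reached.
3. bare `except` matches → `collection.append('J')` → collection = ['I', 'J'].
4. finally always runs: `collection.append('N')` → collection = ['I', 'J', 'N'].
Result: ['I', 'J', 'N']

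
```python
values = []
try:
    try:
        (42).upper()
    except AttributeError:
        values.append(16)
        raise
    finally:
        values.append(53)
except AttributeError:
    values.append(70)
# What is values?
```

Step-by-step execution trace:
1. Inner try: `(42).upper()` raises AttributeError.
2. Inner `except AttributeError` matches → `values.append(16)` → values = [16].
3. bare `raise` re-raises AttributeError.
4. Inner `finally` runs during unwinding: `values.append(53)` → values = [16, 53].
5. Outer `except AttributeError` matches → `values.append(70)` → values = [16, 53, 70].
Result: [16, 53, 70]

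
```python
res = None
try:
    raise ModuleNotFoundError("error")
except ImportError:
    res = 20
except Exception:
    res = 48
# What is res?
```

Step-by-step execution trace:
1. `raise ModuleNotFoundError(...)` raises ModuleNotFoundError.
2. `except ImportError` matches (ModuleNotFoundError is a subclass of ImportError) → res = 20.
3. `except Exception` is not reached.
Result: 20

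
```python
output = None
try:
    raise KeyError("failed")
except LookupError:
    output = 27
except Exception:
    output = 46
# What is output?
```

Step-by-step execution trace:
1. `raise KeyError(...)` raises KeyError.
2. `except LookupError` matches (KeyError is a subclass of LookupError) → output = 27.
3. `except Exception` is not reached.
Result: 27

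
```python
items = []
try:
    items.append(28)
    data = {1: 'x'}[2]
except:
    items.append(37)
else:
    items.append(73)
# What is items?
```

Step-by-step execution trace:
1. try: `items.append(28)` → items = [28].
2. `data = {1: 'x'}[2]` raises KeyError.
3. bare `except` matches → `items.append(37)` → items = [28, 37].
4. `else` is skipped (an exception was raised).
Result: [28, 37]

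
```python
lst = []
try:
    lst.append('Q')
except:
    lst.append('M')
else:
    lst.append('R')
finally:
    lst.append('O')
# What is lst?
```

Step-by-step execution trace:
1. try: `lst.append('Q')` → lst = ['Q']. No exception raised.
2. `except` is skipped.
3. `else` runs: `lst.append('R')` → lst = ['Q', 'R'].
4. `finally` always runs: `lst.append('O')` → lst = ['Q', 'R', 'O'].
Result: ['Q', 'R', 'O']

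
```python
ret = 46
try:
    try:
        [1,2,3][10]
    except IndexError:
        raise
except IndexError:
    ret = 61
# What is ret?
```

Step-by-step execution trace:
1. Inner try: `[1,2,3][10]` raises IndexError.
2. Inner `except IndexError` matches; bare `raise` re-raises the same IndexError.
3. Outer `except IndexError` matches → ret = 61.
Result: 61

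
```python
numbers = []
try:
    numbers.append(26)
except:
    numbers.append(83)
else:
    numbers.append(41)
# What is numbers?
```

Step-by-step execution trace:
1. try: `numbers.append(26)` → numbers = [26]. No exception raised.
2. `except` is skipped.
3. `else` runs (try completed without exception): `numbers.append(41)` → numbers = [26, 41].
Result: [26, 41]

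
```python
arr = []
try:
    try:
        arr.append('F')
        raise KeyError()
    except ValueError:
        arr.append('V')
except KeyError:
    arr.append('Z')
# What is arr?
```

Step-by-step execution trace:
1. Inner try: `arr.append('F')` → arr = ['F'].
2. `raise KeyError()` raises KeyError.
3. Inner `except ValueError` does not match KeyError; exception propagates to outer try.
4. Outer `except KeyError` matches → `arr.append('Z')` → arr = ['F', 'Z'].
Result: ['F', 'Z']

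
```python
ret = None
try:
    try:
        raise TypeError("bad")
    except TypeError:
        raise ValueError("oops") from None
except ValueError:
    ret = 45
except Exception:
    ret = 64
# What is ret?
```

Step-by-step execution trace:
1. Inner try raises TypeError; inner `except TypeError` catches it.
2. `raise ValueError(...) from None` raises ValueError (from None suppresses __context__, but the active exception is still ValueError).
3. Outer `except ValueError` matches → ret = 45.
4. `except Exception` is not reached.
Result: 45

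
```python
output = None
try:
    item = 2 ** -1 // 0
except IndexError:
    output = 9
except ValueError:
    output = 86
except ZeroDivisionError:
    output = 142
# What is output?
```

Step-by-step execution trace:
1. `item = 2 ** -1 // 0` raises ZeroDivisionError.
2. `except IndexError` does not match ZeroDivisionError; skipped.
3. `except ValueError` does not match ZeroDivisionError; skipped.
4. `except ZeroDivisionError` matches → output = 142.
Result: 142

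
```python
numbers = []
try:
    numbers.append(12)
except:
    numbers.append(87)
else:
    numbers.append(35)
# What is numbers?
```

Step-by-step execution trace:
1. try: `numbers.append(12)` → numbers = [12]. No exception raised.
2. `except` is skipped.
3. `else` runs (try completed without exception): `numbers.append(35)` → numbers = [12, 35].
Result: [12, 35]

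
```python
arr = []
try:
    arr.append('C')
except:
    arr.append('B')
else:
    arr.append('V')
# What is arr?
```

Step-by-step execution trace:
1. try: `arr.append('C')` → arr = ['C']. No exception raised.
2. `except` is skipped.
3. `else` runs (try completed without exception): `arr.append('V')` → arr = ['C', 'V'].
Result: ['C', 'V']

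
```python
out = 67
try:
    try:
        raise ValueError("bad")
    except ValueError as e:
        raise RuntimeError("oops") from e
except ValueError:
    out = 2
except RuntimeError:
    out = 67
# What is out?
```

Step-by-step execution trace:
1. Inner try raises ValueError; inner `except ValueError as e` catches it.
2. `raise RuntimeError(...) from e` raises RuntimeError (ValueError is attached as __cause__, but only RuntimeError is active).
3. Outer `except ValueError` does not match RuntimeError; skipped.
4. Outer `except RuntimeError` matches → out = 67.
Result: 67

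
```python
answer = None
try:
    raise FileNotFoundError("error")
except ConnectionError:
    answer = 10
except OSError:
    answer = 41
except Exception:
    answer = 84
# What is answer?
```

Step-by-step execution trace:
1. `raise FileNotFoundError(...)` raises FileNotFoundError.
2. `except ConnectionError` does not match (FileNotFoundError is not a subclass of ConnectionError); skipped.
3. `except OSError` matches (FileNotFoundError is a subclass of OSError) → answer = 41.
4. `except Exception` is not reached.
Result: 41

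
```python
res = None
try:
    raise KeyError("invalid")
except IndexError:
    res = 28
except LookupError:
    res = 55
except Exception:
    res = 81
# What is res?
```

Step-by-step execution trace:
1. `raise KeyError(...)` raises KeyError.
2. `except IndexError` does not match (KeyError is not a subclass of IndexError); skipped.
3. `except LookupError` matches (KeyError is a subclass of LookupError) → res = 55.
4. `except Exception` is not reached.
Result: 55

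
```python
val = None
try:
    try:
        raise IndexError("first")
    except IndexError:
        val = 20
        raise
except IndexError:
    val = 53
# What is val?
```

Step-by-step execution trace:
1. Inner try: `raise IndexError("first")` raises IndexError.
2. Inner `except IndexError` matches → val = 20.
3. bare `raise` re-raises the same IndexError.
4. Outer `except IndexError` matches → val = 53.
Result: 53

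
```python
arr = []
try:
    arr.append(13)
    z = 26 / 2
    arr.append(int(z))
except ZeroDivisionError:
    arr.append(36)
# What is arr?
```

Step-by-step execution trace:
1. try: `arr.append(13)` → arr = [13].
2. `z = 26 / 2` → z = 13.0. No exception raised.
3. `arr.append(int(z))` → arr = [13, 13].
4. `except ZeroDivisionError` is skipped (no exception was raised).
Result: [13, 13]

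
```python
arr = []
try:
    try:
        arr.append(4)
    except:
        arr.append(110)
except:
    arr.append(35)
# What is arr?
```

Step-by-step execution trace:
1. Inner try: `arr.append(4)` → arr = [4]. No exception raised.
2. Inner `except` is skipped.
3. Inner try completes normally; outer `except` is skipped.
Result: [4]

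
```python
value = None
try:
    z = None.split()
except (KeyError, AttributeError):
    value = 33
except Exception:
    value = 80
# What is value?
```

Step-by-step execution trace:
1. `z = None.split()` raises AttributeError.
2. `except (KeyError, AttributeError)` matches (AttributeError is in the tuple) → value = 33.
3. `except Exception` is not reached.
Result: 33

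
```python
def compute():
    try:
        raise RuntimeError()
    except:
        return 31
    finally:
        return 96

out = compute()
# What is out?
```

Step-by-step execution trace:
1. `compute()` enters try: `raise RuntimeError()` raises RuntimeError.
2. bare `except` matches → `return 31` sets pending return value 31.
3. Before returning, `finally: return 96` runs and overrides the pending return.
4. compute() returns 96 → out = 96.
Result: 96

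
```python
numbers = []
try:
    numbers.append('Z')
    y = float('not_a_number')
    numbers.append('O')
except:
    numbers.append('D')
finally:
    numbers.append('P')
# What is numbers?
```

Step-by-step execution trace:
1. try: `numbers.append('Z')` → numbers = ['Z'].
2. `y = float('not_a_number')` raises ValueError; `numbers.append('O')` is not reached.
3. bare `except` matches → `numbers.append('D')` → numbers = ['Z', 'D'].
4. finally always runs: `numbers.append('P')` → numbers = ['Z', 'D', 'P'].
Result: ['Z', 'D', 'P']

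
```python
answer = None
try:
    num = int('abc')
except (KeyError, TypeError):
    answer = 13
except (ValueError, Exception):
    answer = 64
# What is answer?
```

Step-by-step execution trace:
1. `num = int('abc')` raises ValueError.
2. `except (KeyError, TypeError)` does not match ValueError; skipped.
3. `except (ValueError, Exception)` matches (ValueError is in the tuple) → answer = 64.
Result: 64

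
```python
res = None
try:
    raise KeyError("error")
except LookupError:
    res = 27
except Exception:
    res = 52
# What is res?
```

Step-by-step execution trace:
1. `raise KeyError(...)` raises KeyError.
2. `except LookupError` matches (KeyError is a subclass of LookupError) → res = 27.
3. `except Exception` is not reached.
Result: 27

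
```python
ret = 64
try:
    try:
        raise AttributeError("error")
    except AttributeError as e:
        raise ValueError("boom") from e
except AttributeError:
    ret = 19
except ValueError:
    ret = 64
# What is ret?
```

Step-by-step execution trace:
1. Inner try raises AttributeError; inner `except AttributeError as e` catches it.
2. `raise ValueError(...) from e` raises ValueError (AttributeError is attached as __cause__, but only ValueError is active).
3. Outer `except AttributeError` does not match ValueError; skipped.
4. Outer `except ValueError` matches → ret = 64.
Result: 64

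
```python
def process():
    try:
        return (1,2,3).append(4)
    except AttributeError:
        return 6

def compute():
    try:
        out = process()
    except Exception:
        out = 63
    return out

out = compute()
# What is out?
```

Step-by-step execution trace:
1. `compute()` calls `process()`.
2. In process: `(1,2,3).append(4)` raises AttributeError; `except AttributeError` catches it → returns 6.
3. In compute: `out = process()` → out = 6. No exception reaches compute.
4. `except Exception` is skipped; compute returns 6.
5. out = 6.
Result: 6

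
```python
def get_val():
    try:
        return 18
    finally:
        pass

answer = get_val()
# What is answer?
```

Step-by-step execution trace:
1. `get_val()` enters try: `return 18` sets pending return value 18.
2. Before returning, `finally: pass` runs (no effect).
3. get_val() returns 18 → answer = 18.
Result: 18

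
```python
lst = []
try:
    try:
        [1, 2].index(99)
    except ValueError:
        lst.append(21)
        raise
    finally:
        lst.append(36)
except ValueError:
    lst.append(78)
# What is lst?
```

Step-by-step execution trace:
1. Inner try: `[1, 2].index(99)` raises ValueError.
2. Inner `except ValueError` matches → `lst.append(21)` → lst = [21].
3. bare `raise` re-raises ValueError.
4. Inner `finally` runs during unwinding: `lst.append(36)` → lst = [21, 36].
5. Outer `except ValueError` matches → `lst.append(78)` → lst = [21, 36, 78].
Result: [21, 36, 78]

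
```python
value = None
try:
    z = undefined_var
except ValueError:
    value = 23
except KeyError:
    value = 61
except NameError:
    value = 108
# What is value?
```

Step-by-step execution trace:
1. `z = undefined_var` raises NameError.
2. `except ValueError` does not match NameError; skipped.
3. `except KeyError` does not match NameError; skipped.
4. `except NameError` matches → value = 108.
Result: 108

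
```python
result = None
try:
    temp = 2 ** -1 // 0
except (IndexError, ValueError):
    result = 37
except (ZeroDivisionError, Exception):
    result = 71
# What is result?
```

Step-by-step execution trace:
1. `temp = 2 ** -1 // 0` raises ZeroDivisionError.
2. `except (IndexError, ValueError)` does not match ZeroDivisionError; skipped.
3. `except (ZeroDivisionError, Exception)` matches (ZeroDivisionError is in the tuple) → result = 71.
Result: 71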